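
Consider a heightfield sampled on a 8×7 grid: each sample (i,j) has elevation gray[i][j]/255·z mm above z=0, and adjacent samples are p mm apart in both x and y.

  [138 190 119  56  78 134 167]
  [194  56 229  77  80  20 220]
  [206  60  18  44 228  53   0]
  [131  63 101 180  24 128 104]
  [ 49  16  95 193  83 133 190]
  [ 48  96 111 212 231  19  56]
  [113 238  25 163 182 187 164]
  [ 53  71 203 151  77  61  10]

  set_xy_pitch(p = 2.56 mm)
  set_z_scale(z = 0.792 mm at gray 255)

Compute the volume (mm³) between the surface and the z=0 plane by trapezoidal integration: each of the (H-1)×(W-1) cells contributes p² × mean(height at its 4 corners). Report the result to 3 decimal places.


96.573

height_mm = gray/255 × 0.792; cell vol = 2.56² × mean(4 corners)
unit = 2.56² × 0.792 / (4×255) = 0.00508868 mm³ per gray-sum
row 0: Σ corner-gray over 6 cells = 2797  → 14.2330
row 1: Σ corner-gray over 6 cells = 2350  → 11.9584
row 2: Σ corner-gray over 6 cells = 2239  → 11.3935
row 3: Σ corner-gray over 6 cells = 2506  → 12.7522
row 4: Σ corner-gray over 6 cells = 2721  → 13.8463
row 5: Σ corner-gray over 6 cells = 3309  → 16.8384
row 6: Σ corner-gray over 6 cells = 3056  → 15.5510
Σ rows: total corner-gray = 18978  → 96.5729 mm³


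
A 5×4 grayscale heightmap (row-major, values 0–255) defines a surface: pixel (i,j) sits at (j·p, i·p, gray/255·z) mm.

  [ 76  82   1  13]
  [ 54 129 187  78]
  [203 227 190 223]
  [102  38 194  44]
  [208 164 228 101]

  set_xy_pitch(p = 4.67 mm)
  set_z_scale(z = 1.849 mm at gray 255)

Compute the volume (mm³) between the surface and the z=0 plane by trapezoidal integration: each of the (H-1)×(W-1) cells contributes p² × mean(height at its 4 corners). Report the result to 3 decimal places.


261.557

height_mm = gray/255 × 1.849; cell vol = 4.67² × mean(4 corners)
unit = 4.67² × 1.849 / (4×255) = 0.039534 mm³ per gray-sum
row 0: Σ corner-gray over 3 cells = 1019  → 40.2851
row 1: Σ corner-gray over 3 cells = 2024  → 80.0168
row 2: Σ corner-gray over 3 cells = 1870  → 73.9285
row 3: Σ corner-gray over 3 cells = 1703  → 67.3264
Σ rows: total corner-gray = 6616  → 261.5568 mm³


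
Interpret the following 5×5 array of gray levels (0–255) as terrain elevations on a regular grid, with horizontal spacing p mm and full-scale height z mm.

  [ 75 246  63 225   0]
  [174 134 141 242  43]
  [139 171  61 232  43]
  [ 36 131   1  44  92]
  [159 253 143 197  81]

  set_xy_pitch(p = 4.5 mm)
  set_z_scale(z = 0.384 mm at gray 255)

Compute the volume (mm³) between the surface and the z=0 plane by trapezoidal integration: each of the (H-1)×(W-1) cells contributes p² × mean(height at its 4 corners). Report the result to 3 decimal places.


height_mm = gray/255 × 0.384; cell vol = 4.5² × mean(4 corners)
unit = 4.5² × 0.384 / (4×255) = 0.00762353 mm³ per gray-sum
row 0: Σ corner-gray over 4 cells = 2394  → 18.2507
row 1: Σ corner-gray over 4 cells = 2361  → 17.9992
row 2: Σ corner-gray over 4 cells = 1590  → 12.1214
row 3: Σ corner-gray over 4 cells = 1906  → 14.5304
Σ rows: total corner-gray = 8251  → 62.9017 mm³

62.902


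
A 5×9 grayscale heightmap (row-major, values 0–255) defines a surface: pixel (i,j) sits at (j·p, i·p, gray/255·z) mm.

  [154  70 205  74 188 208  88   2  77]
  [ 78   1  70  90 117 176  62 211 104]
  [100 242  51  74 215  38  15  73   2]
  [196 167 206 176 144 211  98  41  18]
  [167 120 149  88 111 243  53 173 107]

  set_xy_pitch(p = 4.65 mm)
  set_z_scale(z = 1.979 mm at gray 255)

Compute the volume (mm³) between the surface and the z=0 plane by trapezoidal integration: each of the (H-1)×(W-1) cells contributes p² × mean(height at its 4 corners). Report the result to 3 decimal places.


height_mm = gray/255 × 1.979; cell vol = 4.65² × mean(4 corners)
unit = 4.65² × 1.979 / (4×255) = 0.0419519 mm³ per gray-sum
row 0: Σ corner-gray over 8 cells = 3537  → 148.3838
row 1: Σ corner-gray over 8 cells = 3154  → 132.3163
row 2: Σ corner-gray over 8 cells = 3818  → 160.1723
row 3: Σ corner-gray over 8 cells = 4448  → 186.6020
Σ rows: total corner-gray = 14957  → 627.4744 mm³

627.474


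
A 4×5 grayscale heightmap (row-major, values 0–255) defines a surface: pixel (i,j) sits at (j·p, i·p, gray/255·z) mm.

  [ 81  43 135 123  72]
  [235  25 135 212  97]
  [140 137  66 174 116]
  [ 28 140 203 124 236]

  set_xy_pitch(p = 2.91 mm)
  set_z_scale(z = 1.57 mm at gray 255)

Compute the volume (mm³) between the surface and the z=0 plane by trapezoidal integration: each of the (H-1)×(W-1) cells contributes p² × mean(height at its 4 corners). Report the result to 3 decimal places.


height_mm = gray/255 × 1.57; cell vol = 2.91² × mean(4 corners)
unit = 2.91² × 1.57 / (4×255) = 0.0130342 mm³ per gray-sum
row 0: Σ corner-gray over 4 cells = 1831  → 23.8657
row 1: Σ corner-gray over 4 cells = 2086  → 27.1894
row 2: Σ corner-gray over 4 cells = 2208  → 28.7796
Σ rows: total corner-gray = 6125  → 79.8347 mm³

79.835


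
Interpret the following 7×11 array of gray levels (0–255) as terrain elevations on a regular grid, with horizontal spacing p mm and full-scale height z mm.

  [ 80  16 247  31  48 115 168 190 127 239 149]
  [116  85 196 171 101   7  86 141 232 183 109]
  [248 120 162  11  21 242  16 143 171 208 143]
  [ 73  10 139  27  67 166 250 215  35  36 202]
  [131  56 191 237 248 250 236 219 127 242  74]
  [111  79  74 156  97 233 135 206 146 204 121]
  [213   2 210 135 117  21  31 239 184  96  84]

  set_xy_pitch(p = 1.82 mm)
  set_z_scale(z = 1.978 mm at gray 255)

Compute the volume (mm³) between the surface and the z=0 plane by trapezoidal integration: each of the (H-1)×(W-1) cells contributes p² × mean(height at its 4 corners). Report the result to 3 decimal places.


212.758

height_mm = gray/255 × 1.978; cell vol = 1.82² × mean(4 corners)
unit = 1.82² × 1.978 / (4×255) = 0.00642346 mm³ per gray-sum
row 0: Σ corner-gray over 10 cells = 5220  → 33.5305
row 1: Σ corner-gray over 10 cells = 5208  → 33.4534
row 2: Σ corner-gray over 10 cells = 4744  → 30.4729
row 3: Σ corner-gray over 10 cells = 5982  → 38.4251
row 4: Σ corner-gray over 10 cells = 6709  → 43.0950
row 5: Σ corner-gray over 10 cells = 5259  → 33.7810
Σ rows: total corner-gray = 33122  → 212.7578 mm³


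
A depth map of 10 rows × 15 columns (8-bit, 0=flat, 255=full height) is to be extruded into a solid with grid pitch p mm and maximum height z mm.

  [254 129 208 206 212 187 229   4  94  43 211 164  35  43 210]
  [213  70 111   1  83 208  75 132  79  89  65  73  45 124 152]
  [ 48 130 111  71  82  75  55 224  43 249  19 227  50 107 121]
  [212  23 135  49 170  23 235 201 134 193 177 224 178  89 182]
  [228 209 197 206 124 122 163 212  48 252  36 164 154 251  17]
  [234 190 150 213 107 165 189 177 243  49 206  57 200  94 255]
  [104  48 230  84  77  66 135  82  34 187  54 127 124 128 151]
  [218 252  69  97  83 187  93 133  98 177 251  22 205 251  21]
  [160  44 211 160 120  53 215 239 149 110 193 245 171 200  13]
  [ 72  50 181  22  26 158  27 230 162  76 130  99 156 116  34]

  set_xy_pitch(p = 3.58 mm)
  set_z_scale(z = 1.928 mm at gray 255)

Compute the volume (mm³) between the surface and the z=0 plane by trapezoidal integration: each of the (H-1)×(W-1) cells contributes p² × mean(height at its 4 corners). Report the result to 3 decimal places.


1639.292

height_mm = gray/255 × 1.928; cell vol = 3.58² × mean(4 corners)
unit = 3.58² × 1.928 / (4×255) = 0.0242255 mm³ per gray-sum
row 0: Σ corner-gray over 14 cells = 6669  → 161.5599
row 1: Σ corner-gray over 14 cells = 5730  → 138.8122
row 2: Σ corner-gray over 14 cells = 7111  → 172.2676
row 3: Σ corner-gray over 14 cells = 8577  → 207.7822
row 4: Σ corner-gray over 14 cells = 9090  → 220.2099
row 5: Σ corner-gray over 14 cells = 7576  → 183.5325
row 6: Σ corner-gray over 14 cells = 7082  → 171.5651
row 7: Σ corner-gray over 14 cells = 8468  → 205.1416
row 8: Σ corner-gray over 14 cells = 7365  → 178.4209
Σ rows: total corner-gray = 67668  → 1639.2917 mm³


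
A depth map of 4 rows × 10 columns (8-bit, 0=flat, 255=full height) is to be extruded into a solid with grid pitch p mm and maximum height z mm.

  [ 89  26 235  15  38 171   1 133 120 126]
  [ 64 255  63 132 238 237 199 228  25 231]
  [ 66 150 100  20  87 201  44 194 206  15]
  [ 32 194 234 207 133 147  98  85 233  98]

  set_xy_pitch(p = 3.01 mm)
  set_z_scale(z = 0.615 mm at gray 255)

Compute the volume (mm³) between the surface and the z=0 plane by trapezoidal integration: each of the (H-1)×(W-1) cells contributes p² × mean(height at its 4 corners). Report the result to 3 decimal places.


height_mm = gray/255 × 0.615; cell vol = 3.01² × mean(4 corners)
unit = 3.01² × 0.615 / (4×255) = 0.00546271 mm³ per gray-sum
row 0: Σ corner-gray over 9 cells = 4742  → 25.9042
row 1: Σ corner-gray over 9 cells = 5134  → 28.0455
row 2: Σ corner-gray over 9 cells = 4877  → 26.6416
Σ rows: total corner-gray = 14753  → 80.5913 mm³

80.591


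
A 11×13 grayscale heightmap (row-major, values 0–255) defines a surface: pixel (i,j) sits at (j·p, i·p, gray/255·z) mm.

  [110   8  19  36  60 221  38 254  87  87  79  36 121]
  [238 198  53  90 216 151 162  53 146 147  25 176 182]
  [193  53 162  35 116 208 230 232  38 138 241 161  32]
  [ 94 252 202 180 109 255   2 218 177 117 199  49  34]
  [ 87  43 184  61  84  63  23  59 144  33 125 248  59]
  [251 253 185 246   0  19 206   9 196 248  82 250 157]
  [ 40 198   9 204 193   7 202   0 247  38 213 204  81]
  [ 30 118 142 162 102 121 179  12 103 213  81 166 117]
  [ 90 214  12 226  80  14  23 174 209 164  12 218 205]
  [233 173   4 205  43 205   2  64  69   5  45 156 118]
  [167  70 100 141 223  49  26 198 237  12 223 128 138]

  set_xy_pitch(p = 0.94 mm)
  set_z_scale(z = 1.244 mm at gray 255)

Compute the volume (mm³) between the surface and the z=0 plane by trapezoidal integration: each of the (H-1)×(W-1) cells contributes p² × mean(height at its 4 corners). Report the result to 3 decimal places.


65.536

height_mm = gray/255 × 1.244; cell vol = 0.94² × mean(4 corners)
unit = 0.94² × 1.244 / (4×255) = 0.00107765 mm³ per gray-sum
row 0: Σ corner-gray over 12 cells = 5335  → 5.7492
row 1: Σ corner-gray over 12 cells = 6707  → 7.2278
row 2: Σ corner-gray over 12 cells = 7101  → 7.6524
row 3: Σ corner-gray over 12 cells = 5928  → 6.3883
row 4: Σ corner-gray over 12 cells = 6076  → 6.5478
row 5: Σ corner-gray over 12 cells = 6947  → 7.4864
row 6: Σ corner-gray over 12 cells = 6096  → 6.5693
row 7: Σ corner-gray over 12 cells = 5932  → 6.3926
row 8: Σ corner-gray over 12 cells = 5280  → 5.6900
row 9: Σ corner-gray over 12 cells = 5412  → 5.8322
Σ rows: total corner-gray = 60814  → 65.5359 mm³


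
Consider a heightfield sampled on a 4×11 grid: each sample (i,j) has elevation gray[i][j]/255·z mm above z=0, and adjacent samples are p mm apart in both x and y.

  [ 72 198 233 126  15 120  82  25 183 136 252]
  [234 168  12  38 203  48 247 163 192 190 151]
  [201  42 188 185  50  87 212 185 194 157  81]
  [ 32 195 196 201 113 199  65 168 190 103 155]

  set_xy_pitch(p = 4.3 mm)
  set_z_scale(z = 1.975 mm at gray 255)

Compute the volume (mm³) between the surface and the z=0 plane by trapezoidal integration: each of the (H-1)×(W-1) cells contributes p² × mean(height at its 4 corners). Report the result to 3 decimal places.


height_mm = gray/255 × 1.975; cell vol = 4.3² × mean(4 corners)
unit = 4.3² × 1.975 / (4×255) = 0.0358017 mm³ per gray-sum
row 0: Σ corner-gray over 10 cells = 5467  → 195.7280
row 1: Σ corner-gray over 10 cells = 5789  → 207.2561
row 2: Σ corner-gray over 10 cells = 5929  → 212.2684
Σ rows: total corner-gray = 17185  → 615.2525 mm³

615.252


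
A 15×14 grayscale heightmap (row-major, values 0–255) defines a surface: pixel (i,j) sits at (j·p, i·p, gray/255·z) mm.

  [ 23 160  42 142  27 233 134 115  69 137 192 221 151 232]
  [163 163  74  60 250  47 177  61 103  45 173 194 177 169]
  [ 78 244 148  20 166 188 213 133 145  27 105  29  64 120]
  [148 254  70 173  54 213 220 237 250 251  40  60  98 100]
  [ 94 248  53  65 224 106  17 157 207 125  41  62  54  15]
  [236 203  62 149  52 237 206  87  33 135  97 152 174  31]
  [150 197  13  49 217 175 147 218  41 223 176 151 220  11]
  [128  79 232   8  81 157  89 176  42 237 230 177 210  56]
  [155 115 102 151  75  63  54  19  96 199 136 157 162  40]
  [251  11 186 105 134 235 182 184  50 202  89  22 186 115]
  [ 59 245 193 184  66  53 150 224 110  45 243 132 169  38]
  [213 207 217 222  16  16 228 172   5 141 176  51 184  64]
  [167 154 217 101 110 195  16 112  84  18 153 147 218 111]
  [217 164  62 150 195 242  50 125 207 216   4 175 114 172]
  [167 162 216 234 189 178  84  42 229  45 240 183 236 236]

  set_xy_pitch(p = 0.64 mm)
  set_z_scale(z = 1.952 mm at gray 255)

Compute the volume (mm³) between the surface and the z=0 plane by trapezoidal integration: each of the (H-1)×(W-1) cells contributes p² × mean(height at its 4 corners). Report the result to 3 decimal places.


76.992

height_mm = gray/255 × 1.952; cell vol = 0.64² × mean(4 corners)
unit = 0.64² × 1.952 / (4×255) = 0.000783862 mm³ per gray-sum
row 0: Σ corner-gray over 13 cells = 6881  → 5.3938
row 1: Σ corner-gray over 13 cells = 6542  → 5.1280
row 2: Σ corner-gray over 13 cells = 7250  → 5.6830
row 3: Σ corner-gray over 13 cells = 6915  → 5.4204
row 4: Σ corner-gray over 13 cells = 6268  → 4.9132
row 5: Σ corner-gray over 13 cells = 7256  → 5.6877
row 6: Σ corner-gray over 13 cells = 7435  → 5.8280
row 7: Σ corner-gray over 13 cells = 6473  → 5.0739
row 8: Σ corner-gray over 13 cells = 6391  → 5.0097
row 9: Σ corner-gray over 13 cells = 7263  → 5.6932
row 10: Σ corner-gray over 13 cells = 7272  → 5.7002
row 11: Σ corner-gray over 13 cells = 6875  → 5.3891
row 12: Σ corner-gray over 13 cells = 7125  → 5.5850
row 13: Σ corner-gray over 13 cells = 8276  → 6.4872
Σ rows: total corner-gray = 98222  → 76.9925 mm³


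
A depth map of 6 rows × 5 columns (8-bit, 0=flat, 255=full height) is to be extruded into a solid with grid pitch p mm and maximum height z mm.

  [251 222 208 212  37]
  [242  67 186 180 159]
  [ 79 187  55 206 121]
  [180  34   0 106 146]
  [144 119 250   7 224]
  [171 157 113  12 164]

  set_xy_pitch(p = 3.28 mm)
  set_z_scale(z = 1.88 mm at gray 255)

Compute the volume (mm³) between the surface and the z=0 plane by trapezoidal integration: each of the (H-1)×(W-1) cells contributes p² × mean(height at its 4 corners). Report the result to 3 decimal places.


height_mm = gray/255 × 1.88; cell vol = 3.28² × mean(4 corners)
unit = 3.28² × 1.88 / (4×255) = 0.0198292 mm³ per gray-sum
row 0: Σ corner-gray over 4 cells = 2839  → 56.2951
row 1: Σ corner-gray over 4 cells = 2363  → 46.8564
row 2: Σ corner-gray over 4 cells = 1702  → 33.7493
row 3: Σ corner-gray over 4 cells = 1726  → 34.2252
row 4: Σ corner-gray over 4 cells = 2019  → 40.0352
Σ rows: total corner-gray = 10649  → 211.1612 mm³

211.161


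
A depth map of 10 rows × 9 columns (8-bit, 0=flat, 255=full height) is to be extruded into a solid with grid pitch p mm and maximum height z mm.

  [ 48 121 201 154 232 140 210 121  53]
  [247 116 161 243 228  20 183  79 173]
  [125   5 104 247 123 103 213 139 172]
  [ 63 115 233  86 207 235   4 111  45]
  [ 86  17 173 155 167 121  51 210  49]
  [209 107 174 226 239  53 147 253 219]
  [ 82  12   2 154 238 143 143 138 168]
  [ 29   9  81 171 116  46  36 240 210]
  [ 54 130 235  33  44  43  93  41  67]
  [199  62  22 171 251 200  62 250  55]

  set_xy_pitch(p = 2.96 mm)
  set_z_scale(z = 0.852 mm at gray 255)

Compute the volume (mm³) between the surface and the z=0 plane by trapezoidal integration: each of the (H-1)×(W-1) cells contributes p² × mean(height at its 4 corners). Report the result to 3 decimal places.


274.656

height_mm = gray/255 × 0.852; cell vol = 2.96² × mean(4 corners)
unit = 2.96² × 0.852 / (4×255) = 0.00731851 mm³ per gray-sum
row 0: Σ corner-gray over 8 cells = 4939  → 36.1461
row 1: Σ corner-gray over 8 cells = 4645  → 33.9945
row 2: Σ corner-gray over 8 cells = 4255  → 31.1403
row 3: Σ corner-gray over 8 cells = 4013  → 29.3692
row 4: Σ corner-gray over 8 cells = 4749  → 34.7556
row 5: Σ corner-gray over 8 cells = 4736  → 34.6605
row 6: Σ corner-gray over 8 cells = 3547  → 25.9588
row 7: Σ corner-gray over 8 cells = 2996  → 21.9263
row 8: Σ corner-gray over 8 cells = 3649  → 26.7053
Σ rows: total corner-gray = 37529  → 274.6565 mm³


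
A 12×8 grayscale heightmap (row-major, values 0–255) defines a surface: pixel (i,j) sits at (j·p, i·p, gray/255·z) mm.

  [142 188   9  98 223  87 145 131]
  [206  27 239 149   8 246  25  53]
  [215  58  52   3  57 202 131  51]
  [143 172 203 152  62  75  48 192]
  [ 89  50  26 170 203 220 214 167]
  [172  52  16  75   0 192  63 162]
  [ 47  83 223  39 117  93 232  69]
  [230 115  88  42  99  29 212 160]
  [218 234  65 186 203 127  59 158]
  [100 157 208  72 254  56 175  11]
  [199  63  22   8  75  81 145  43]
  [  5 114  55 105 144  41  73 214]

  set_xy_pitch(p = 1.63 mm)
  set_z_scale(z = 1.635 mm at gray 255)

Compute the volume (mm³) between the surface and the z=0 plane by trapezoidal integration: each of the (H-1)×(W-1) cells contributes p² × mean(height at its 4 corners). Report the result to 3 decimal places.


150.908

height_mm = gray/255 × 1.635; cell vol = 1.63² × mean(4 corners)
unit = 1.63² × 1.635 / (4×255) = 0.00425885 mm³ per gray-sum
row 0: Σ corner-gray over 7 cells = 3420  → 14.5653
row 1: Σ corner-gray over 7 cells = 2919  → 12.4316
row 2: Σ corner-gray over 7 cells = 3031  → 12.9086
row 3: Σ corner-gray over 7 cells = 3781  → 16.1027
row 4: Σ corner-gray over 7 cells = 3152  → 13.4239
row 5: Σ corner-gray over 7 cells = 2820  → 12.0100
row 6: Σ corner-gray over 7 cells = 3250  → 13.8413
row 7: Σ corner-gray over 7 cells = 3684  → 15.6896
row 8: Σ corner-gray over 7 cells = 4079  → 17.3719
row 9: Σ corner-gray over 7 cells = 2985  → 12.7127
row 10: Σ corner-gray over 7 cells = 2313  → 9.8507
Σ rows: total corner-gray = 35434  → 150.9082 mm³


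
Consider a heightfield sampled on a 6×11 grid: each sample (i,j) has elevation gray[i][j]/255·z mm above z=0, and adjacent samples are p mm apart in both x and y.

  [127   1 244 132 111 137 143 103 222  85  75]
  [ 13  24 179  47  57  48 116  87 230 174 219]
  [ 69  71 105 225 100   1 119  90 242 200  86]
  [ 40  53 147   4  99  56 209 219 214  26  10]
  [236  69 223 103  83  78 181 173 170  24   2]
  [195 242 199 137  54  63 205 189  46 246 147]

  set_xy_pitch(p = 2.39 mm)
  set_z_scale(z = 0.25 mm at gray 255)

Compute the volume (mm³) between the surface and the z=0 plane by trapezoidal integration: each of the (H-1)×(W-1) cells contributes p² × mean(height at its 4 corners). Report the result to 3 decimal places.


33.595

height_mm = gray/255 × 0.25; cell vol = 2.39² × mean(4 corners)
unit = 2.39² × 0.25 / (4×255) = 0.00140002 mm³ per gray-sum
row 0: Σ corner-gray over 10 cells = 4714  → 6.5997
row 1: Σ corner-gray over 10 cells = 4617  → 6.4639
row 2: Σ corner-gray over 10 cells = 4565  → 6.3911
row 3: Σ corner-gray over 10 cells = 4550  → 6.3701
row 4: Σ corner-gray over 10 cells = 5550  → 7.7701
Σ rows: total corner-gray = 23996  → 33.5950 mm³


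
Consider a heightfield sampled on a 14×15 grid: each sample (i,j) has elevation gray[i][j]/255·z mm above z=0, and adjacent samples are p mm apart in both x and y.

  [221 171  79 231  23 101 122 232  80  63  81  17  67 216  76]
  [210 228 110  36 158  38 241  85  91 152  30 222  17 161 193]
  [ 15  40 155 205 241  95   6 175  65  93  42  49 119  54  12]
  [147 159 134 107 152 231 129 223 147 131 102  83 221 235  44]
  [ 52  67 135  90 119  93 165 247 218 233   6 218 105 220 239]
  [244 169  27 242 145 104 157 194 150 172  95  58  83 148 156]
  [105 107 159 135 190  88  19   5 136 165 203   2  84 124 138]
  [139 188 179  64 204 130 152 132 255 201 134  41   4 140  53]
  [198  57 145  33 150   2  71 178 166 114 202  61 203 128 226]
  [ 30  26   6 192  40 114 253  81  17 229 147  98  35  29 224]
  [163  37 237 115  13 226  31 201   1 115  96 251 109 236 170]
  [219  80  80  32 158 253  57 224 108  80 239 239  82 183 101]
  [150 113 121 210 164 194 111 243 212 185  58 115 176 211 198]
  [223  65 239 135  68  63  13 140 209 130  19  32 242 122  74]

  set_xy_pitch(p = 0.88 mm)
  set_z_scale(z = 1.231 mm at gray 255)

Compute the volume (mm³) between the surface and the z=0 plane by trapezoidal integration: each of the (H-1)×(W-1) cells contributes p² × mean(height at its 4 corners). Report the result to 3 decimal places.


88.142

height_mm = gray/255 × 1.231; cell vol = 0.88² × mean(4 corners)
unit = 0.88² × 1.231 / (4×255) = 0.000934595 mm³ per gray-sum
row 0: Σ corner-gray over 14 cells = 6804  → 6.3590
row 1: Σ corner-gray over 14 cells = 6246  → 5.8375
row 2: Σ corner-gray over 14 cells = 7004  → 6.5459
row 3: Σ corner-gray over 14 cells = 8422  → 7.8712
row 4: Σ corner-gray over 14 cells = 8011  → 7.4870
row 5: Σ corner-gray over 14 cells = 6965  → 6.5095
row 6: Σ corner-gray over 14 cells = 6917  → 6.4646
row 7: Σ corner-gray over 14 cells = 7284  → 6.8076
row 8: Σ corner-gray over 14 cells = 6232  → 5.8244
row 9: Σ corner-gray over 14 cells = 6457  → 6.0347
row 10: Σ corner-gray over 14 cells = 7619  → 7.1207
row 11: Σ corner-gray over 14 cells = 8524  → 7.9665
row 12: Σ corner-gray over 14 cells = 7825  → 7.3132
Σ rows: total corner-gray = 94310  → 88.1416 mm³


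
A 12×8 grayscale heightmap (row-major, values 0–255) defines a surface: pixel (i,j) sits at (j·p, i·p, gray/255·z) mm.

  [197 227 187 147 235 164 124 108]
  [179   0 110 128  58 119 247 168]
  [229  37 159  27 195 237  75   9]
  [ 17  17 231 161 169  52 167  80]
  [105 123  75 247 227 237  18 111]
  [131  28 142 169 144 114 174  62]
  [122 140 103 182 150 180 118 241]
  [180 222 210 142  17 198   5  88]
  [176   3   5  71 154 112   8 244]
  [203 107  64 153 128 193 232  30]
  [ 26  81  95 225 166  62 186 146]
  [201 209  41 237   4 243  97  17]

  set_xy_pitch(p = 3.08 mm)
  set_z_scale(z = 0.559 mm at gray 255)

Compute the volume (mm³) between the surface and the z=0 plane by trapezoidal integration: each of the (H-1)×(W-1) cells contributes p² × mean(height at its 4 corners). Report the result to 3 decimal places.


207.141

height_mm = gray/255 × 0.559; cell vol = 3.08² × mean(4 corners)
unit = 3.08² × 0.559 / (4×255) = 0.00519892 mm³ per gray-sum
row 0: Σ corner-gray over 7 cells = 4144  → 21.5443
row 1: Σ corner-gray over 7 cells = 3369  → 17.5152
row 2: Σ corner-gray over 7 cells = 3389  → 17.6191
row 3: Σ corner-gray over 7 cells = 3761  → 19.5531
row 4: Σ corner-gray over 7 cells = 3805  → 19.7819
row 5: Σ corner-gray over 7 cells = 3844  → 19.9846
row 6: Σ corner-gray over 7 cells = 3965  → 20.6137
row 7: Σ corner-gray over 7 cells = 2982  → 15.5032
row 8: Σ corner-gray over 7 cells = 3113  → 16.1842
row 9: Σ corner-gray over 7 cells = 3789  → 19.6987
row 10: Σ corner-gray over 7 cells = 3682  → 19.1424
Σ rows: total corner-gray = 39843  → 207.1405 mm³


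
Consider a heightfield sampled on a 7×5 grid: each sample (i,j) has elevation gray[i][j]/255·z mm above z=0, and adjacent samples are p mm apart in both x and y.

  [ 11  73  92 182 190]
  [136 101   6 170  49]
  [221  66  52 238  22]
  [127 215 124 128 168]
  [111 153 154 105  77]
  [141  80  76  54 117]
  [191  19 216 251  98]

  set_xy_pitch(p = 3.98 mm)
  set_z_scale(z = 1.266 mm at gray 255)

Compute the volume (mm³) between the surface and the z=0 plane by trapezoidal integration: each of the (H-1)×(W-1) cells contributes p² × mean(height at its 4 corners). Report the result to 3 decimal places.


223.778

height_mm = gray/255 × 1.266; cell vol = 3.98² × mean(4 corners)
unit = 3.98² × 1.266 / (4×255) = 0.0196607 mm³ per gray-sum
row 0: Σ corner-gray over 4 cells = 1634  → 32.1256
row 1: Σ corner-gray over 4 cells = 1694  → 33.3053
row 2: Σ corner-gray over 4 cells = 2184  → 42.9390
row 3: Σ corner-gray over 4 cells = 2241  → 44.0597
row 4: Σ corner-gray over 4 cells = 1690  → 33.2266
row 5: Σ corner-gray over 4 cells = 1939  → 38.1222
Σ rows: total corner-gray = 11382  → 223.7784 mm³


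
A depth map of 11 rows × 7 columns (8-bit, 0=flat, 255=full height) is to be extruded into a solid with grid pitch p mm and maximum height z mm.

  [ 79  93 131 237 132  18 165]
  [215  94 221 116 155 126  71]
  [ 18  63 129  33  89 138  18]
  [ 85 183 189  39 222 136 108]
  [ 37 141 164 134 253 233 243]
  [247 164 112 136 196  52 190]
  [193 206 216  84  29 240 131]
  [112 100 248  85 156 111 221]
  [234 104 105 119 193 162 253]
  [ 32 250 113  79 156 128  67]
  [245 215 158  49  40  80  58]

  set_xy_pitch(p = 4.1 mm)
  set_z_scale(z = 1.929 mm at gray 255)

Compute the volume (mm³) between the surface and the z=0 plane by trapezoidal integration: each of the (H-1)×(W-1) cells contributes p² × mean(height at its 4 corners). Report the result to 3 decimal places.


1062.158

height_mm = gray/255 × 1.929; cell vol = 4.1² × mean(4 corners)
unit = 4.1² × 1.929 / (4×255) = 0.0317907 mm³ per gray-sum
row 0: Σ corner-gray over 6 cells = 3176  → 100.9672
row 1: Σ corner-gray over 6 cells = 2650  → 84.2453
row 2: Σ corner-gray over 6 cells = 2671  → 84.9129
row 3: Σ corner-gray over 6 cells = 3861  → 122.7438
row 4: Σ corner-gray over 6 cells = 3887  → 123.5704
row 5: Σ corner-gray over 6 cells = 3631  → 115.4319
row 6: Σ corner-gray over 6 cells = 3607  → 114.6690
row 7: Σ corner-gray over 6 cells = 3586  → 114.0014
row 8: Σ corner-gray over 6 cells = 3404  → 108.2155
row 9: Σ corner-gray over 6 cells = 2938  → 93.4010
Σ rows: total corner-gray = 33411  → 1062.1583 mm³


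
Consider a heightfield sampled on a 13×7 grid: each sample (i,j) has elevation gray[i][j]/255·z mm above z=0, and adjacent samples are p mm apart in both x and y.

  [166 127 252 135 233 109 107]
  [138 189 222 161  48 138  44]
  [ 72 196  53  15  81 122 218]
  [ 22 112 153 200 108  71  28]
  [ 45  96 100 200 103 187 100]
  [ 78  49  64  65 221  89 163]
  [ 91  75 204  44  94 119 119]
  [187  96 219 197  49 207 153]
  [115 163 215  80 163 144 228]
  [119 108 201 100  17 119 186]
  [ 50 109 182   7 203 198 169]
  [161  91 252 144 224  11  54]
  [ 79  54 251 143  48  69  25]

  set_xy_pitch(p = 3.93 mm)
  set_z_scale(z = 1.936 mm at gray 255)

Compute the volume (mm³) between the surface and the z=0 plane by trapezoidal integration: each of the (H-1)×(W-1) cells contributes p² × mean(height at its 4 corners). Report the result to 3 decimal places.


1073.252

height_mm = gray/255 × 1.936; cell vol = 3.93² × mean(4 corners)
unit = 3.93² × 1.936 / (4×255) = 0.029315 mm³ per gray-sum
row 0: Σ corner-gray over 6 cells = 3683  → 107.9672
row 1: Σ corner-gray over 6 cells = 2922  → 85.6585
row 2: Σ corner-gray over 6 cells = 2562  → 75.1051
row 3: Σ corner-gray over 6 cells = 2855  → 83.6944
row 4: Σ corner-gray over 6 cells = 2734  → 80.1473
row 5: Σ corner-gray over 6 cells = 2499  → 73.2582
row 6: Σ corner-gray over 6 cells = 3158  → 92.5769
row 7: Σ corner-gray over 6 cells = 3749  → 109.9020
row 8: Σ corner-gray over 6 cells = 3268  → 95.8015
row 9: Σ corner-gray over 6 cells = 3012  → 88.2969
row 10: Σ corner-gray over 6 cells = 3276  → 96.0360
row 11: Σ corner-gray over 6 cells = 2893  → 84.8084
Σ rows: total corner-gray = 36611  → 1073.2524 mm³


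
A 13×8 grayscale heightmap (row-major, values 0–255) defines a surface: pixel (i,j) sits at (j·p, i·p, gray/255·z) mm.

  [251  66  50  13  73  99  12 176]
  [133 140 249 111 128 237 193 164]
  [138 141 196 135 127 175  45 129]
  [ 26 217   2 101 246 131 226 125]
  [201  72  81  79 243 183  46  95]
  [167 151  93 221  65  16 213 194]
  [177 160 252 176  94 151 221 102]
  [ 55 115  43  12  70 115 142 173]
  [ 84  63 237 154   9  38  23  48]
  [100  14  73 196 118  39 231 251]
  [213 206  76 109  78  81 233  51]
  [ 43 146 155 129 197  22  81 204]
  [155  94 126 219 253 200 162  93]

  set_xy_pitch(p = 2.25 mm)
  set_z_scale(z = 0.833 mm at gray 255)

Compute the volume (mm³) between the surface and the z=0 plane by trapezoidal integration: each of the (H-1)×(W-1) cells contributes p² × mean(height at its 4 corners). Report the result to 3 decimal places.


178.783

height_mm = gray/255 × 0.833; cell vol = 2.25² × mean(4 corners)
unit = 2.25² × 0.833 / (4×255) = 0.00413438 mm³ per gray-sum
row 0: Σ corner-gray over 7 cells = 3466  → 14.3297
row 1: Σ corner-gray over 7 cells = 4318  → 17.8522
row 2: Σ corner-gray over 7 cells = 3902  → 16.1323
row 3: Σ corner-gray over 7 cells = 3701  → 15.3013
row 4: Σ corner-gray over 7 cells = 3583  → 14.8135
row 5: Σ corner-gray over 7 cells = 4266  → 17.6372
row 6: Σ corner-gray over 7 cells = 3609  → 14.9210
row 7: Σ corner-gray over 7 cells = 2402  → 9.9308
row 8: Σ corner-gray over 7 cells = 2873  → 11.8781
row 9: Σ corner-gray over 7 cells = 3523  → 14.5654
row 10: Σ corner-gray over 7 cells = 3537  → 14.6233
row 11: Σ corner-gray over 7 cells = 4063  → 16.7980
Σ rows: total corner-gray = 43243  → 178.7828 mm³


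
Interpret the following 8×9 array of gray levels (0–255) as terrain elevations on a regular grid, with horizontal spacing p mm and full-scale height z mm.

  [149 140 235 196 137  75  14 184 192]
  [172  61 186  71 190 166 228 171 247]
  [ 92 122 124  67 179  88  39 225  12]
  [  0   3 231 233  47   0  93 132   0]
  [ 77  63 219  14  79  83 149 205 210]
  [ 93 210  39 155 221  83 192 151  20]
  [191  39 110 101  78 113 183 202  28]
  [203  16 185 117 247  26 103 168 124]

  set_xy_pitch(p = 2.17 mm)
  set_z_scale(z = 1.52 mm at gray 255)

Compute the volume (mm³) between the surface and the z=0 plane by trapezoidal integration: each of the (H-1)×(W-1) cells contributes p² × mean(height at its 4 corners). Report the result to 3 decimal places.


196.607

height_mm = gray/255 × 1.52; cell vol = 2.17² × mean(4 corners)
unit = 2.17² × 1.52 / (4×255) = 0.00701718 mm³ per gray-sum
row 0: Σ corner-gray over 8 cells = 4868  → 34.1597
row 1: Σ corner-gray over 8 cells = 4357  → 30.5739
row 2: Σ corner-gray over 8 cells = 3270  → 22.9462
row 3: Σ corner-gray over 8 cells = 3389  → 23.7812
row 4: Σ corner-gray over 8 cells = 4126  → 28.9529
row 5: Σ corner-gray over 8 cells = 4086  → 28.6722
row 6: Σ corner-gray over 8 cells = 3922  → 27.5214
Σ rows: total corner-gray = 28018  → 196.6075 mm³


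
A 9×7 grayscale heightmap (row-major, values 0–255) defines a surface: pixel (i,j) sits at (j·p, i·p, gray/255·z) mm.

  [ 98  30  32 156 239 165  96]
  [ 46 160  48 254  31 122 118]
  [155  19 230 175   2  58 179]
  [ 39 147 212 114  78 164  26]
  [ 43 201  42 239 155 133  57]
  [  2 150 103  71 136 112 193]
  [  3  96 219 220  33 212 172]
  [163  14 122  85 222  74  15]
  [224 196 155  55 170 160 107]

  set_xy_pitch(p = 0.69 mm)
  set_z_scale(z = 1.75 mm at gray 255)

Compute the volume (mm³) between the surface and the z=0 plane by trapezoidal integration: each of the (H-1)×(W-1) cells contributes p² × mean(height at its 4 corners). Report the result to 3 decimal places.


height_mm = gray/255 × 1.75; cell vol = 0.69² × mean(4 corners)
unit = 0.69² × 1.75 / (4×255) = 0.000816838 mm³ per gray-sum
row 0: Σ corner-gray over 6 cells = 2832  → 2.3133
row 1: Σ corner-gray over 6 cells = 2696  → 2.2022
row 2: Σ corner-gray over 6 cells = 2797  → 2.2847
row 3: Σ corner-gray over 6 cells = 3135  → 2.5608
row 4: Σ corner-gray over 6 cells = 2979  → 2.4334
row 5: Σ corner-gray over 6 cells = 3074  → 2.5110
row 6: Σ corner-gray over 6 cells = 2947  → 2.4072
row 7: Σ corner-gray over 6 cells = 3015  → 2.4628
Σ rows: total corner-gray = 23475  → 19.1753 mm³

19.175


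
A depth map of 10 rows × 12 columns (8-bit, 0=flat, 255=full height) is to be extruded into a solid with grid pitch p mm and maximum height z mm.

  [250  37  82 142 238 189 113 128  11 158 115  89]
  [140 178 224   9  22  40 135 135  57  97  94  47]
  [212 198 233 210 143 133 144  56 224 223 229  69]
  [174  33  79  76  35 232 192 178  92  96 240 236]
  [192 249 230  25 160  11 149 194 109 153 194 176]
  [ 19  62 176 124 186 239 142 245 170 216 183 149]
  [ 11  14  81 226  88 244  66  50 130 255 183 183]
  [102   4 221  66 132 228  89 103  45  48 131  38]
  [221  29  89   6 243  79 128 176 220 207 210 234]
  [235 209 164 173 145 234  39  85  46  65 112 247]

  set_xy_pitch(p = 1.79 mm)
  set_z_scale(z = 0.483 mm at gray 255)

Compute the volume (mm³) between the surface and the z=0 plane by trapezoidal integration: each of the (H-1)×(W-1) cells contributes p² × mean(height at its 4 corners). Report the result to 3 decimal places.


height_mm = gray/255 × 0.483; cell vol = 1.79² × mean(4 corners)
unit = 1.79² × 0.483 / (4×255) = 0.00151724 mm³ per gray-sum
row 0: Σ corner-gray over 11 cells = 4934  → 7.4860
row 1: Σ corner-gray over 11 cells = 6036  → 9.1580
row 2: Σ corner-gray over 11 cells = 6783  → 10.2914
row 3: Σ corner-gray over 11 cells = 6232  → 9.4554
row 4: Σ corner-gray over 11 cells = 6970  → 10.5751
row 5: Σ corner-gray over 11 cells = 6522  → 9.8954
row 6: Σ corner-gray over 11 cells = 5142  → 7.8016
row 7: Σ corner-gray over 11 cells = 5503  → 8.3493
row 8: Σ corner-gray over 11 cells = 6255  → 9.4903
Σ rows: total corner-gray = 54377  → 82.5027 mm³

82.503


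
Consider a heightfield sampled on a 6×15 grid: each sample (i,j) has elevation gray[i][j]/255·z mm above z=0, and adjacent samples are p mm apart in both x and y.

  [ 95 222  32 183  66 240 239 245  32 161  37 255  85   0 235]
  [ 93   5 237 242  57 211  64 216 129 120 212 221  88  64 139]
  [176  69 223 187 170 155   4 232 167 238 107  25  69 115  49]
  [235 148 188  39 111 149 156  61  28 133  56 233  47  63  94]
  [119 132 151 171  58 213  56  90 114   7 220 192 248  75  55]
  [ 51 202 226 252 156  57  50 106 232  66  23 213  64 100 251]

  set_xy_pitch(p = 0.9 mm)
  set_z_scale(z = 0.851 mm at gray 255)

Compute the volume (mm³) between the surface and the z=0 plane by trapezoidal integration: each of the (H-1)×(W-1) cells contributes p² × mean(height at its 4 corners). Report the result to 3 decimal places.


height_mm = gray/255 × 0.851; cell vol = 0.9² × mean(4 corners)
unit = 0.9² × 0.851 / (4×255) = 0.000675794 mm³ per gray-sum
row 0: Σ corner-gray over 14 cells = 7888  → 5.3307
row 1: Σ corner-gray over 14 cells = 7711  → 5.2110
row 2: Σ corner-gray over 14 cells = 6900  → 4.6630
row 3: Σ corner-gray over 14 cells = 6781  → 4.5826
row 4: Σ corner-gray over 14 cells = 7424  → 5.0171
Σ rows: total corner-gray = 36704  → 24.8043 mm³

24.804


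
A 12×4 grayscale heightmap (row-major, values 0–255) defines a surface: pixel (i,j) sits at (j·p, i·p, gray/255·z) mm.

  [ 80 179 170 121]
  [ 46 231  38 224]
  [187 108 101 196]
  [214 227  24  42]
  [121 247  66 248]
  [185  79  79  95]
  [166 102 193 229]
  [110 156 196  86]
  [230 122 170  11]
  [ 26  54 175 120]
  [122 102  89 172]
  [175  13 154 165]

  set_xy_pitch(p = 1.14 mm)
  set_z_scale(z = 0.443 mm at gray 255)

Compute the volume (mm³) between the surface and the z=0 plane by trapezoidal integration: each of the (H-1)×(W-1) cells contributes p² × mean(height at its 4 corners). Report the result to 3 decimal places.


height_mm = gray/255 × 0.443; cell vol = 1.14² × mean(4 corners)
unit = 1.14² × 0.443 / (4×255) = 0.000564434 mm³ per gray-sum
row 0: Σ corner-gray over 3 cells = 1707  → 0.9635
row 1: Σ corner-gray over 3 cells = 1609  → 0.9082
row 2: Σ corner-gray over 3 cells = 1559  → 0.8800
row 3: Σ corner-gray over 3 cells = 1753  → 0.9895
row 4: Σ corner-gray over 3 cells = 1591  → 0.8980
row 5: Σ corner-gray over 3 cells = 1581  → 0.8924
row 6: Σ corner-gray over 3 cells = 1885  → 1.0640
row 7: Σ corner-gray over 3 cells = 1725  → 0.9736
row 8: Σ corner-gray over 3 cells = 1429  → 0.8066
row 9: Σ corner-gray over 3 cells = 1280  → 0.7225
row 10: Σ corner-gray over 3 cells = 1350  → 0.7620
Σ rows: total corner-gray = 17469  → 9.8601 mm³

9.860


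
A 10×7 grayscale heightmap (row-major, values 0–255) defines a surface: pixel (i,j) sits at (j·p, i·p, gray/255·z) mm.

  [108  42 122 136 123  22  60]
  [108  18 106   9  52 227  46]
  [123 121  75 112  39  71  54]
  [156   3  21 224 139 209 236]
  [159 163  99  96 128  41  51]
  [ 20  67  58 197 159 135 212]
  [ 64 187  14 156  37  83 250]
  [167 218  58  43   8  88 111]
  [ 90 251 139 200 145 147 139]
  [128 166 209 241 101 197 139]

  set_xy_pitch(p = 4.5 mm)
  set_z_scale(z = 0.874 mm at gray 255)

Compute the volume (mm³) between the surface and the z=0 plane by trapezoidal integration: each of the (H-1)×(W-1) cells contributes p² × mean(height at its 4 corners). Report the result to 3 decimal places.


425.059

height_mm = gray/255 × 0.874; cell vol = 4.5² × mean(4 corners)
unit = 4.5² × 0.874 / (4×255) = 0.0173515 mm³ per gray-sum
row 0: Σ corner-gray over 6 cells = 2036  → 35.3276
row 1: Σ corner-gray over 6 cells = 1991  → 34.5468
row 2: Σ corner-gray over 6 cells = 2597  → 45.0618
row 3: Σ corner-gray over 6 cells = 2848  → 49.4170
row 4: Σ corner-gray over 6 cells = 2728  → 47.3348
row 5: Σ corner-gray over 6 cells = 2732  → 47.4042
row 6: Σ corner-gray over 6 cells = 2376  → 41.2271
row 7: Σ corner-gray over 6 cells = 3101  → 53.8069
row 8: Σ corner-gray over 6 cells = 4088  → 70.9328
Σ rows: total corner-gray = 24497  → 425.0590 mm³


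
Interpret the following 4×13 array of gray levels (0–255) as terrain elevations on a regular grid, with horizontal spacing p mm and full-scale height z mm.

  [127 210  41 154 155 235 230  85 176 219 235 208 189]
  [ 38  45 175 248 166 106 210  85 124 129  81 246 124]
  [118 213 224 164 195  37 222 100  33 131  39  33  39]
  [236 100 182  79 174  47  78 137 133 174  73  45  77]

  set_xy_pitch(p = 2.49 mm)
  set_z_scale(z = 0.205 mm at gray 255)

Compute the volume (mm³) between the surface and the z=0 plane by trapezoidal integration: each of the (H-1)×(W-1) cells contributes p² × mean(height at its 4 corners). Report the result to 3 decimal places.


height_mm = gray/255 × 0.205; cell vol = 2.49² × mean(4 corners)
unit = 2.49² × 0.205 / (4×255) = 0.0012461 mm³ per gray-sum
row 0: Σ corner-gray over 12 cells = 7604  → 9.4753
row 1: Σ corner-gray over 12 cells = 6331  → 7.8890
row 2: Σ corner-gray over 12 cells = 5696  → 7.0978
Σ rows: total corner-gray = 19631  → 24.4622 mm³

24.462


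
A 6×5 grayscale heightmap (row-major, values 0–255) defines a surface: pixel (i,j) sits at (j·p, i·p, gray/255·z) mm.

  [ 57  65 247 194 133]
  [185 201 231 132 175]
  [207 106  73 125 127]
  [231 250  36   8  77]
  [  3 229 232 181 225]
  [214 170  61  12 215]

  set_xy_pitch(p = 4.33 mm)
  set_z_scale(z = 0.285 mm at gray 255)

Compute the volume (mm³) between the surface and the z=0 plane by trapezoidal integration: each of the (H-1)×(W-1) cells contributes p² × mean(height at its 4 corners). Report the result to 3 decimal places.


height_mm = gray/255 × 0.285; cell vol = 4.33² × mean(4 corners)
unit = 4.33² × 0.285 / (4×255) = 0.00523866 mm³ per gray-sum
row 0: Σ corner-gray over 4 cells = 2690  → 14.0920
row 1: Σ corner-gray over 4 cells = 2430  → 12.7300
row 2: Σ corner-gray over 4 cells = 1838  → 9.6287
row 3: Σ corner-gray over 4 cells = 2408  → 12.6147
row 4: Σ corner-gray over 4 cells = 2427  → 12.7142
Σ rows: total corner-gray = 11793  → 61.7796 mm³

61.780


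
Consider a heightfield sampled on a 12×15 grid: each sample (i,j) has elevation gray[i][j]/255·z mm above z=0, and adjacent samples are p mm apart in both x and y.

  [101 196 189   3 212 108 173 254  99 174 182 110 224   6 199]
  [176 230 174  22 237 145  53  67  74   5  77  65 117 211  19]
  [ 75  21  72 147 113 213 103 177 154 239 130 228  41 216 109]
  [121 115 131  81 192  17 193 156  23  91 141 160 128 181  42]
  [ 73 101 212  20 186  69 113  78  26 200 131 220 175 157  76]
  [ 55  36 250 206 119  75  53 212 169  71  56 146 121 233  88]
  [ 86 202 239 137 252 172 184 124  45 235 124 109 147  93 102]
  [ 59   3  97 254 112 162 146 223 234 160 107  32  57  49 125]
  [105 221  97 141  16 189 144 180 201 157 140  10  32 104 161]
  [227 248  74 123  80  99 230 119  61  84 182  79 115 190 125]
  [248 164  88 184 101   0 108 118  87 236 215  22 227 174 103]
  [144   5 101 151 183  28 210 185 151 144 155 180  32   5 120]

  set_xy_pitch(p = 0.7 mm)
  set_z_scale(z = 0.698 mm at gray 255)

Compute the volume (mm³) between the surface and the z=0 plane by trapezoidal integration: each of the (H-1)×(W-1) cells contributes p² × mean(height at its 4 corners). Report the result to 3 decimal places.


26.922

height_mm = gray/255 × 0.698; cell vol = 0.7² × mean(4 corners)
unit = 0.7² × 0.698 / (4×255) = 0.000335314 mm³ per gray-sum
row 0: Σ corner-gray over 14 cells = 7309  → 2.4508
row 1: Σ corner-gray over 14 cells = 7041  → 2.3609
row 2: Σ corner-gray over 14 cells = 7273  → 2.4387
row 3: Σ corner-gray over 14 cells = 6906  → 2.3157
row 4: Σ corner-gray over 14 cells = 7162  → 2.4015
row 5: Σ corner-gray over 14 cells = 7951  → 2.6661
row 6: Σ corner-gray over 14 cells = 7770  → 2.6054
row 7: Σ corner-gray over 14 cells = 6986  → 2.3425
row 8: Σ corner-gray over 14 cells = 7250  → 2.4310
row 9: Σ corner-gray over 14 cells = 7519  → 2.5212
row 10: Σ corner-gray over 14 cells = 7123  → 2.3884
Σ rows: total corner-gray = 80290  → 26.9223 mm³
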